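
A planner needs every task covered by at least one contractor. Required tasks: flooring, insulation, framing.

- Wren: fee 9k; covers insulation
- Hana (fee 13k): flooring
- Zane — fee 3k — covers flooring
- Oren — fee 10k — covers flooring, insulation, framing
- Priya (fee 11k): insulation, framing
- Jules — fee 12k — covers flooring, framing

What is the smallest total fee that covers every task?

The greedy cost-per-new-task heuristic would pick Zane and Oren for 13, but a cheaper cover exists.
Oren alone covers flooring, insulation, framing — every task.
Total fee: 10.
No cover costs less than 10.

10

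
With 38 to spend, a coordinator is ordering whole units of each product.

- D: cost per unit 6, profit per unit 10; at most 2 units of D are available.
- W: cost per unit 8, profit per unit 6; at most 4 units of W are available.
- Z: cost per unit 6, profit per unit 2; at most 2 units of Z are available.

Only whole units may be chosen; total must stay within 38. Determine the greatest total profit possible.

This is a bounded integer knapsack.
D has the best ratio (10/6); taking only D gives at most 2×10 = 20 (stopped by the supply cap of 2).
Mixing does better — 2×D and 3×W: cost 36 ≤ 38, profit 2·10 + 3·6 = 38.

38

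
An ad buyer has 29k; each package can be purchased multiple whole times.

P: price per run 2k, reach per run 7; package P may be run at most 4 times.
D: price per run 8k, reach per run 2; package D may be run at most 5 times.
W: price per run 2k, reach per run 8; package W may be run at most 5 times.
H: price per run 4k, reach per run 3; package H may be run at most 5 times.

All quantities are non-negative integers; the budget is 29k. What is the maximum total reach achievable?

Take 4×P, 5×W, and 2×H: price 26 ≤ 29, reach 4·7 + 5·8 + 2·3 = 74.
W has the best ratio (8/2) and is taken to its limit of 5; remaining capacity is filled optimally with the others.

74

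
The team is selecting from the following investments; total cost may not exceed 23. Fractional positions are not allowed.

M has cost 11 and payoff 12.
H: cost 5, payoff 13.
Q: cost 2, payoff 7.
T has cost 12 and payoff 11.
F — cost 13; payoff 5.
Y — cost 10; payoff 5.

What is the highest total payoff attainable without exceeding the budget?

32

M + H + Q: cost 11 + 5 + 2 = 18 ≤ 23, payoff 12 + 13 + 7 = 32.
H + Q + T: cost 5 + 2 + 12 = 19 ≤ 23, payoff 13 + 7 + 11 = 31.
M + H: cost 11 + 5 = 16 ≤ 23, payoff 12 + 13 = 25.
Best is M, H, and Q with total payoff 32.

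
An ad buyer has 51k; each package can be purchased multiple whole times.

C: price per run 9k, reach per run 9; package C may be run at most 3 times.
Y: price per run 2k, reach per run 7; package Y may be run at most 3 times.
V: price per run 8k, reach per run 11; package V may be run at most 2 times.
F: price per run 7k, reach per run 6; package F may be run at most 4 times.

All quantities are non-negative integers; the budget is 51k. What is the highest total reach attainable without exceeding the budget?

70

Take 3×C, 3×Y, and 2×V: price 49 ≤ 51, reach 3·9 + 3·7 + 2·11 = 70.
Y has the best ratio (7/2) and is taken to its limit of 3; remaining capacity is filled optimally with the others.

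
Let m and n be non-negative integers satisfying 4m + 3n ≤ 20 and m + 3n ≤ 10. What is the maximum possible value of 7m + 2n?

35

(m,n)=(5,0): 4·5+3·0=20≤20, 1·5+3·0=5≤10, objective 35.
(m,n)=(4,1): 4·4+3·1=19≤20, 1·4+3·1=7≤10, objective 30.
(m,n)=(4,0): 4·4+3·0=16≤20, 1·4+3·0=4≤10, objective 28.
Maximum is 35 at (m,n)=(5,0).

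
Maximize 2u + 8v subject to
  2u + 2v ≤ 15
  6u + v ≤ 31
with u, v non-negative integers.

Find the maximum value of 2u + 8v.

The continuous relaxation peaks at (0, 7.5) with value 60.00; rounding to a feasible lattice point costs some objective.
(u,v)=(0,7): 2·0+2·7=14≤15, 6·0+1·7=7≤31, objective 56.
(u,v)=(1,6): 2·1+2·6=14≤15, 6·1+1·6=12≤31, objective 50.
The best lattice point is (0,7), giving 56.

56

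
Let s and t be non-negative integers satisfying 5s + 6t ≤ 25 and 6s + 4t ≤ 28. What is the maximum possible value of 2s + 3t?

(s,t)=(0,4): 5·0+6·4=24≤25, 6·0+4·4=16≤28, objective 12.
(s,t)=(1,3): 5·1+6·3=23≤25, 6·1+4·3=18≤28, objective 11.
(s,t)=(0,3): 5·0+6·3=18≤25, 6·0+4·3=12≤28, objective 9.
Maximum is 12 at (s,t)=(0,4).

12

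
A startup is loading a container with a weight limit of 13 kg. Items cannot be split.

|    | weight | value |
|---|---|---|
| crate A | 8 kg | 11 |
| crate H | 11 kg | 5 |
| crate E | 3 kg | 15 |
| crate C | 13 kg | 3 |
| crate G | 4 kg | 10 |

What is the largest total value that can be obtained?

Allowing fractional choices, the relaxed optimum would be about 33.2, but items are indivisible.
crate E + crate G: weight 3 + 4 = 7 ≤ 13, value 15 + 10 = 25.
crate A + crate E: weight 8 + 3 = 11 ≤ 13, value 11 + 15 = 26.
crate A + crate G: weight 8 + 4 = 12 ≤ 13, value 11 + 10 = 21.
Best is crate A and crate E with total value 26.

26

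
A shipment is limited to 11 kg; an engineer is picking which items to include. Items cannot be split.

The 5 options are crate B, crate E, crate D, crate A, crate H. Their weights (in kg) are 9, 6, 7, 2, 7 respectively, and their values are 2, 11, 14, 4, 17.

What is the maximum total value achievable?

21

crate D + crate A: weight 7 + 2 = 9 ≤ 11, value 14 + 4 = 18.
crate A + crate H: weight 2 + 7 = 9 ≤ 11, value 4 + 17 = 21.
crate H: weight 7 ≤ 11, value 17.
Best is crate A and crate H with total value 21.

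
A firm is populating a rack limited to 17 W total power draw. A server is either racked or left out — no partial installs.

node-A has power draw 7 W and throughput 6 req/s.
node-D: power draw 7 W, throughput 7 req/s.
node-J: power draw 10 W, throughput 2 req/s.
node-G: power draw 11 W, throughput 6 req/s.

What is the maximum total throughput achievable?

Take node-A and node-D: power draw 7 + 7 = 14 ≤ 17, throughput 6 + 7 = 13.
No other feasible combination does better.

13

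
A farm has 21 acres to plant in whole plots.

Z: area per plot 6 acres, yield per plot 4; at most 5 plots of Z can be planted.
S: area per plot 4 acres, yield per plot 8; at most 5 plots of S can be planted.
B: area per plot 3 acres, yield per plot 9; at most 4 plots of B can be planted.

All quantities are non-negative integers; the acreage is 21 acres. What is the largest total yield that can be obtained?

52

B has the best ratio (9/3); taking only B gives at most 4×9 = 36 (stopped by the supply cap of 4).
Mixing does better — 2×S and 4×B: area 20 ≤ 21, yield 2·8 + 4·9 = 52.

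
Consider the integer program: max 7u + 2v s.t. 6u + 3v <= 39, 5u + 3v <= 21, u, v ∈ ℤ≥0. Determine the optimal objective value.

28

Relaxing integrality, the LP optimum is 29.40 at (u,v) = (4.2, 0), which is not an integer point.
(u,v)=(4,0): 6·4+3·0=24≤39, 5·4+3·0=20≤21, objective 28.
(u,v)=(3,1): 6·3+3·1=21≤39, 5·3+3·1=18≤21, objective 23.
(u,v)=(3,0): 6·3+3·0=18≤39, 5·3+3·0=15≤21, objective 21.
Maximum is 28 at (u,v)=(4,0).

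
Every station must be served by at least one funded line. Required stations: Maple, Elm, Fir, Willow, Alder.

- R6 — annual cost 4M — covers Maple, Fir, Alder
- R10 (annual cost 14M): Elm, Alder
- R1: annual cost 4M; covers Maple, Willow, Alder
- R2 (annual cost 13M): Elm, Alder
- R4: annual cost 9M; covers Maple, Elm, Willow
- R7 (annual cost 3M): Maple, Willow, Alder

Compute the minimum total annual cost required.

13

This is an integer covering problem.
The greedy cost-per-new-station heuristic would pick R7, R6, and R4 for 16, but a cheaper cover exists.
Choose R6 and R4: together they cover Maple, Elm, Fir, Willow, Alder — every station.
Total annual cost: 4 + 9 = 13.
No cover costs less than 13.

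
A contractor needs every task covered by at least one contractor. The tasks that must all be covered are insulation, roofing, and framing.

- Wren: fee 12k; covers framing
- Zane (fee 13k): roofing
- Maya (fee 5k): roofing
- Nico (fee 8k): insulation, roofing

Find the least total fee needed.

Choose Wren and Nico: together they cover insulation, roofing, framing — every task.
Total fee: 12 + 8 = 20.
No cover costs less than 20.

20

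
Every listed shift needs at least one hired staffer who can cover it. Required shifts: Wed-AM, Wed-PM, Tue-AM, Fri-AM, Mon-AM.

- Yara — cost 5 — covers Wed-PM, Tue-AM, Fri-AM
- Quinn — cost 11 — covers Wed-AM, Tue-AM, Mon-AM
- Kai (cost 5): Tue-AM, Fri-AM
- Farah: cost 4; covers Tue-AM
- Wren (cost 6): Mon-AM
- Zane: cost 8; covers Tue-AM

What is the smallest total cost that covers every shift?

16

This is a weighted set-cover instance.
Choose Yara and Quinn: together they cover Wed-AM, Wed-PM, Tue-AM, Fri-AM, Mon-AM — every shift.
Total cost: 5 + 11 = 16.
No cover costs less than 16.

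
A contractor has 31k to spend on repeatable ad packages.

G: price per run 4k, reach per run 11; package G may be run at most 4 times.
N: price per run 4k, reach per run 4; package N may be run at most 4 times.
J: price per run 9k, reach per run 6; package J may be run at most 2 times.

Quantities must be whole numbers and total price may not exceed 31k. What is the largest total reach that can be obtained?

56

4×G, 1×N, and 1×J: price 29 ≤ 31, reach 4·11 + 1·4 + 1·6 = 54.
4×G and 3×N: price 28 ≤ 31, reach 4·11 + 3·4 = 56.
Best is 56.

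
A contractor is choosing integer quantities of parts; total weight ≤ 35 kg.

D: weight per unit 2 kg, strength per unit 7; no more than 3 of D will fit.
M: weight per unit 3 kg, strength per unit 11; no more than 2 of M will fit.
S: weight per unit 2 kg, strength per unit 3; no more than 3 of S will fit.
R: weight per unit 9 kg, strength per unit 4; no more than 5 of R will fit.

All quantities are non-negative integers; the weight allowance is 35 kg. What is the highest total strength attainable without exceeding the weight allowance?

57

3×D, 2×M, 2×S, and 2×R: weight 34 ≤ 35, strength 3·7 + 2·11 + 2·3 + 2·4 = 57.
3×D, 2×M, 3×S, and 1×R: weight 27 ≤ 35, strength 3·7 + 2·11 + 3·3 + 1·4 = 56.
Best is 57.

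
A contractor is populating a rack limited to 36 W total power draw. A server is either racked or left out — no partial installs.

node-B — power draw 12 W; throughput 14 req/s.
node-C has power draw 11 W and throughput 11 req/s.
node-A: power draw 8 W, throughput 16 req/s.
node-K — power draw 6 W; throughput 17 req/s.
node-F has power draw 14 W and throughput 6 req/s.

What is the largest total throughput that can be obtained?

47

node-C + node-A + node-K: power draw 11 + 8 + 6 = 25 ≤ 36, throughput 11 + 16 + 17 = 44.
node-B + node-A + node-K: power draw 12 + 8 + 6 = 26 ≤ 36, throughput 14 + 16 + 17 = 47.
Best is node-B, node-A, and node-K with total throughput 47.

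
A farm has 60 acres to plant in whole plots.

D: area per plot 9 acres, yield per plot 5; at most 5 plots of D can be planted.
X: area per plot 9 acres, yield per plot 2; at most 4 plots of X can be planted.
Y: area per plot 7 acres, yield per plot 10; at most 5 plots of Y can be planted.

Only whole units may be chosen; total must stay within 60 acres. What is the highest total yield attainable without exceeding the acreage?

60

Y has the best ratio (10/7); taking only Y gives at most 5×10 = 50 (stopped by the supply cap of 5).
Mixing does better — 2×D and 5×Y: area 53 ≤ 60, yield 2·5 + 5·10 = 60.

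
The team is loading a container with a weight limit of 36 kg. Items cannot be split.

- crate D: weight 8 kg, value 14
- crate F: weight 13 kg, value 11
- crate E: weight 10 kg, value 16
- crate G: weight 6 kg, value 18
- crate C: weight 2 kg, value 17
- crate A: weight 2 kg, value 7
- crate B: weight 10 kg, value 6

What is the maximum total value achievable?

72

Take crate D, crate E, crate G, crate C, and crate A: weight 8 + 10 + 6 + 2 + 2 = 28 ≤ 36, value 14 + 16 + 18 + 17 + 7 = 72.
No other feasible combination does better.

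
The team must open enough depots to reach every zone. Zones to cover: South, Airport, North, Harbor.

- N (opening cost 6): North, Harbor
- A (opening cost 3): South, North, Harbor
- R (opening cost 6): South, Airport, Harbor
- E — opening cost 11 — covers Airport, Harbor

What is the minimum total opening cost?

Choose A and R: together they cover South, Airport, North, Harbor — every zone.
Total opening cost: 3 + 6 = 9.
No cover costs less than 9.

9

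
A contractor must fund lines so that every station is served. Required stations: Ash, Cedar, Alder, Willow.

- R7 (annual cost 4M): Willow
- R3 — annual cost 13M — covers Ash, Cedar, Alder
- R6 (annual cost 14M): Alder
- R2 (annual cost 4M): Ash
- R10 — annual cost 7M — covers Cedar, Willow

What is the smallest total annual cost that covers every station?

17

This is an integer covering problem.
The greedy cost-per-new-station heuristic would pick R10, R2, and R3 for 24, but a cheaper cover exists.
Choose R7 and R3: together they cover Ash, Cedar, Alder, Willow — every station.
Total annual cost: 4 + 13 = 17.
No cover costs less than 17.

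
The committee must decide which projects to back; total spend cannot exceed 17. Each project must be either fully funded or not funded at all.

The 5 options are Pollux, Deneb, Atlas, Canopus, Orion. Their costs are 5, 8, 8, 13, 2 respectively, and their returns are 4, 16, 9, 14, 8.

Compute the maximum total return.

Allowing fractional choices, the relaxed optimum would be about 31.9, but projects are indivisible.
Deneb + Atlas: cost 8 + 8 = 16 ≤ 17, return 16 + 9 = 25.
Pollux + Deneb + Orion: cost 5 + 8 + 2 = 15 ≤ 17, return 4 + 16 + 8 = 28.
Best is Pollux, Deneb, and Orion with total return 28.

28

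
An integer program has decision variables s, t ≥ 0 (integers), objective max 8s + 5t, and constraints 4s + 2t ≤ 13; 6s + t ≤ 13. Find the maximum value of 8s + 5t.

30

The continuous relaxation peaks at (0, 6.5) with value 32.50; rounding to a feasible lattice point costs some objective.
(s,t)=(0,6): 4·0+2·6=12≤13, 6·0+1·6=6≤13, objective 30.
(s,t)=(0,5): 4·0+2·5=10≤13, 6·0+1·5=5≤13, objective 25.
Maximum is 30 at (s,t)=(0,6).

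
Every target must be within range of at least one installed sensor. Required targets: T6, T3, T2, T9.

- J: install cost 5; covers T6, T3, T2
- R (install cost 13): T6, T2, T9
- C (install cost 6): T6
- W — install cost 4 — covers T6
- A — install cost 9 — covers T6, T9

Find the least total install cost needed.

This is an integer covering problem.
Choose J and A: together they cover T6, T3, T2, T9 — every target.
Total install cost: 5 + 9 = 14.
No cover costs less than 14.

14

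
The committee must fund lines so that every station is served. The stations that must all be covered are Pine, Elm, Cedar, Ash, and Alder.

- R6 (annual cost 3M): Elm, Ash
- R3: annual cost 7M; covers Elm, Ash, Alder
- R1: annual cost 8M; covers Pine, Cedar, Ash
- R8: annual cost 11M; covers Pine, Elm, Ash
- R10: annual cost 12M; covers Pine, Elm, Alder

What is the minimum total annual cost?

Choose R3 and R1: together they cover Pine, Elm, Cedar, Ash, Alder — every station.
Total annual cost: 7 + 8 = 15.

15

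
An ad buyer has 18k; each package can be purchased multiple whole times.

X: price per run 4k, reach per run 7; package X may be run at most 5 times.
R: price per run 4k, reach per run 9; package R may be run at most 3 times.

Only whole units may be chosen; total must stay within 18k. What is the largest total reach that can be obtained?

R has the best ratio (9/4); taking only R gives at most 3×9 = 27 (stopped by the supply cap of 3).
Mixing does better — 1×X and 3×R: price 16 ≤ 18, reach 1·7 + 3·9 = 34.

34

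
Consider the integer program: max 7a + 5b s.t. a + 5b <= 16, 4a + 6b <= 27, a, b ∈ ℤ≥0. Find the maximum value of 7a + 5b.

The continuous relaxation peaks at (6.75, 0) with value 47.25; rounding to a feasible lattice point costs some objective.
(a,b)=(6,0) is feasible, giving 42.
(a,b)=(5,1) is feasible, giving 40.
The best lattice point is (6,0), giving 42.

42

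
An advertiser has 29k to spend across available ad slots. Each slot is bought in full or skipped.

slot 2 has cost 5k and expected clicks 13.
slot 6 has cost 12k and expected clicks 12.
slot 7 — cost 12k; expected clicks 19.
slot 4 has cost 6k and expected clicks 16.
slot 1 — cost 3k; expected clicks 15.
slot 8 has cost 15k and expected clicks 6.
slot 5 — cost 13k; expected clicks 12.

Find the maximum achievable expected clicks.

63

Treat it as a binary knapsack problem.
Allowing fractional choices, the relaxed optimum would be about 66.0, but ad slots are indivisible.
slot 2 + slot 7 + slot 4 + slot 1: cost 5 + 12 + 6 + 3 = 26 ≤ 29, expected clicks 13 + 19 + 16 + 15 = 63.
slot 2 + slot 6 + slot 4 + slot 1: cost 5 + 12 + 6 + 3 = 26 ≤ 29, expected clicks 13 + 12 + 16 + 15 = 56.
slot 2 + slot 4 + slot 1 + slot 5: cost 5 + 6 + 3 + 13 = 27 ≤ 29, expected clicks 13 + 16 + 15 + 12 = 56.
Best is slot 2, slot 7, slot 4, and slot 1 with total expected clicks 63.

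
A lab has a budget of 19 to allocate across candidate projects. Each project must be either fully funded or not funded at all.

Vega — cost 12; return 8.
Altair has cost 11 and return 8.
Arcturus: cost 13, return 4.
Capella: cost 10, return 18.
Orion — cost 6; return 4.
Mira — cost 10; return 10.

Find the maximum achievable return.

22

This is a 0-1 knapsack instance.
Allowing fractional choices, the relaxed optimum would be about 27.0, but projects are indivisible.
Capella: cost 10 ≤ 19, return 18.
Capella + Orion: cost 10 + 6 = 16 ≤ 19, return 18 + 4 = 22.
Orion + Mira: cost 6 + 10 = 16 ≤ 19, return 4 + 10 = 14.
Best is Capella and Orion with total return 22.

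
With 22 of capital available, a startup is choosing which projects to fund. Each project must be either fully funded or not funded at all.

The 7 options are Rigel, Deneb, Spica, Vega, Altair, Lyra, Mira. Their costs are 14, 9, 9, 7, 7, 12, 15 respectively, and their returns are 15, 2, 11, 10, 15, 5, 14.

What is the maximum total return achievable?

30

Allowing fractional choices, the relaxed optimum would be about 34.8, but projects are indivisible.
Rigel + Altair: cost 14 + 7 = 21 ≤ 22, return 15 + 15 = 30.
Altair + Mira: cost 7 + 15 = 22 ≤ 22, return 15 + 14 = 29.
Best is Rigel and Altair with total return 30.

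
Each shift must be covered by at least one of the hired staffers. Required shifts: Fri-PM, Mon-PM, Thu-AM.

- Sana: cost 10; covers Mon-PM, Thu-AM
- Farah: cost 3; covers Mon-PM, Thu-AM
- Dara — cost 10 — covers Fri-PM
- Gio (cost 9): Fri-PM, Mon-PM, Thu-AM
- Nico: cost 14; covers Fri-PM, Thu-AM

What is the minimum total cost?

9

Gio alone covers Fri-PM, Mon-PM, Thu-AM — every shift.
Total cost: 9.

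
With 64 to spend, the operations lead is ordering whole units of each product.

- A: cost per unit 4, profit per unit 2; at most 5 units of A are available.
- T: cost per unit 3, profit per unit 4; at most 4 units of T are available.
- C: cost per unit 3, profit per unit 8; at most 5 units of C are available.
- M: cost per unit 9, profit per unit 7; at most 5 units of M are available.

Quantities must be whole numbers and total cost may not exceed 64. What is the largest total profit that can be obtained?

This is a bounded integer knapsack.
Take 4×T, 5×C, and 4×M: cost 63 ≤ 64, profit 4·4 + 5·8 + 4·7 = 84.
C has the best ratio (8/3) and is taken to its limit of 5; remaining capacity is filled optimally with the others.

84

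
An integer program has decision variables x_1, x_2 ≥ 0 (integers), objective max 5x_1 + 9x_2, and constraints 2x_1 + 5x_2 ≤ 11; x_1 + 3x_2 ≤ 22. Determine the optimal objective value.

(x_1,x_2)=(5,0) is feasible, giving 25.
(x_1,x_2)=(4,0) is feasible, giving 20.
Maximum is 25 at (x_1,x_2)=(5,0).

25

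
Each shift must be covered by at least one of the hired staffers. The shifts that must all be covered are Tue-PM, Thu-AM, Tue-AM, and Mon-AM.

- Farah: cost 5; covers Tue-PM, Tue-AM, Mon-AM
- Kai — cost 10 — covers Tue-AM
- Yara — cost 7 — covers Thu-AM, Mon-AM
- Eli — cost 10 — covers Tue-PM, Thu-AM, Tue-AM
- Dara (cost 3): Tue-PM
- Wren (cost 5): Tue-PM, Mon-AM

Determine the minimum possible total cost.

Choose Farah and Yara: together they cover Tue-PM, Thu-AM, Tue-AM, Mon-AM — every shift.
Total cost: 5 + 7 = 12.
No cover costs less than 12.

12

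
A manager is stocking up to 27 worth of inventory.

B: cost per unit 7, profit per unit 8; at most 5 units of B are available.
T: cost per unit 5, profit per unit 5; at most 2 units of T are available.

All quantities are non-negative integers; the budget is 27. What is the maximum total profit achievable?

This is a bounded integer knapsack.
2×B and 2×T: cost 24 ≤ 27, profit 2·8 + 2·5 = 26.
3×B and 1×T: cost 26 ≤ 27, profit 3·8 + 1·5 = 29.
Best is 29.

29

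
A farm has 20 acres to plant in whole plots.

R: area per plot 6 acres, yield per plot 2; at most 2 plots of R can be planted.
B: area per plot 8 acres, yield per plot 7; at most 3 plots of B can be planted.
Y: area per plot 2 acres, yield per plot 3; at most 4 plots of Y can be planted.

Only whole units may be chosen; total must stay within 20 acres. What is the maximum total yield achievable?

This is a bounded integer knapsack.
Y has the best ratio (3/2); taking only Y gives at most 4×3 = 12 (stopped by the supply cap of 4).
Mixing does better — 2×B and 2×Y: area 20 ≤ 20, yield 2·7 + 2·3 = 20.

20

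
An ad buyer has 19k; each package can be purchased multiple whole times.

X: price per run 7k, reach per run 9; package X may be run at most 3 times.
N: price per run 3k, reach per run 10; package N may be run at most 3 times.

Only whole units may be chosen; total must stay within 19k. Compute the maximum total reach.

39

N has the best ratio (10/3); taking only N gives at most 3×10 = 30 (stopped by the supply cap of 3).
Mixing does better — 1×X and 3×N: price 16 ≤ 19, reach 1·9 + 3·10 = 39.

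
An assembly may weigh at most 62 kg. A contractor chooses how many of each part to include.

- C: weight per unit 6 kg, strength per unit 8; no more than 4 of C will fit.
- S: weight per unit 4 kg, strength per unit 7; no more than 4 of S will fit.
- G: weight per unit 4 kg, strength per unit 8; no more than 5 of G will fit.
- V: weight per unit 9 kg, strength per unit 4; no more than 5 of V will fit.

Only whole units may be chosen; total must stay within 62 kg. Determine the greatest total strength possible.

100

Take 4×C, 4×S, and 5×G: weight 60 ≤ 62, strength 4·8 + 4·7 + 5·8 = 100.
G has the best ratio (8/4) and is taken to its limit of 5; remaining capacity is filled optimally with the others.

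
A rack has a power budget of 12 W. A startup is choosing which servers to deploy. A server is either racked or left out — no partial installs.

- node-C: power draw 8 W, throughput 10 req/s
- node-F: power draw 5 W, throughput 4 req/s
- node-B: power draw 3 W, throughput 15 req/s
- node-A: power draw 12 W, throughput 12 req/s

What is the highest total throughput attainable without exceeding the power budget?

node-F + node-B: power draw 5 + 3 = 8 ≤ 12, throughput 4 + 15 = 19.
node-C + node-B: power draw 8 + 3 = 11 ≤ 12, throughput 10 + 15 = 25.
Best is node-C and node-B with total throughput 25.

25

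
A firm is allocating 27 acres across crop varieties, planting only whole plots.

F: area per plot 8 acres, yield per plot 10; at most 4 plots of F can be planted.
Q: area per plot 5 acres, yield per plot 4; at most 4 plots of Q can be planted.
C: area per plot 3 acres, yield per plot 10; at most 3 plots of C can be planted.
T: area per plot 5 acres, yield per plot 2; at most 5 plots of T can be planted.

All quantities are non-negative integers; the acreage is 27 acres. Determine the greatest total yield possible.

2×F and 3×C: area 25 ≤ 27, yield 2·10 + 3·10 = 50.
1×F, 2×Q, and 3×C: area 27 ≤ 27, yield 1·10 + 2·4 + 3·10 = 48.
Best is 50.

50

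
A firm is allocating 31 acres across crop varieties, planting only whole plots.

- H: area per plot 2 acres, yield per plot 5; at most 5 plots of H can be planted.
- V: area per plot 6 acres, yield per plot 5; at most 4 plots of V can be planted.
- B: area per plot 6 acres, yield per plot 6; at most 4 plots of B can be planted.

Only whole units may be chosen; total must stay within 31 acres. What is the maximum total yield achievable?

43

H has the best ratio (5/2); taking only H gives at most 5×5 = 25 (stopped by the supply cap of 5).
Mixing does better — 5×H and 3×B: area 28 ≤ 31, yield 5·5 + 3·6 = 43.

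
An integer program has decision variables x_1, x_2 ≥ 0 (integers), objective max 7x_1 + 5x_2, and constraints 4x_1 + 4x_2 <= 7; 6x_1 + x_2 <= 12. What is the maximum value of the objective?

(x_1,x_2)=(1,0): 4·1+4·0=4≤7, 6·1+1·0=6≤12, objective 7.
(x_1,x_2)=(0,1): 4·0+4·1=4≤7, 6·0+1·1=1≤12, objective 5.
(x_1,x_2)=(0,0): 4·0+4·0=0≤7, 6·0+1·0=0≤12, objective 0.
No feasible integer point exceeds 7.

7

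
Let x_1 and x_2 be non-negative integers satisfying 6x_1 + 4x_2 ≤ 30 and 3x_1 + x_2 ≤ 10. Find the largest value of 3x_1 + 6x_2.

(x_1,x_2)=(0,7): 6·0+4·7=28≤30, 3·0+1·7=7≤10, objective 42.
(x_1,x_2)=(1,6): 6·1+4·6=30≤30, 3·1+1·6=9≤10, objective 39.
The best lattice point is (0,7), giving 42.

42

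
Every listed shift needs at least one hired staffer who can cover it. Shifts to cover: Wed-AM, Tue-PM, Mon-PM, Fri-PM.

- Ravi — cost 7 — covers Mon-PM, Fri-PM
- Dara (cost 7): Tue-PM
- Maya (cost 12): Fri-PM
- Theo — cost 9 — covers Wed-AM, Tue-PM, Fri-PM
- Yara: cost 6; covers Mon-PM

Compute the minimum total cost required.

15

Choose Theo and Yara: together they cover Wed-AM, Tue-PM, Mon-PM, Fri-PM — every shift.
Total cost: 9 + 6 = 15.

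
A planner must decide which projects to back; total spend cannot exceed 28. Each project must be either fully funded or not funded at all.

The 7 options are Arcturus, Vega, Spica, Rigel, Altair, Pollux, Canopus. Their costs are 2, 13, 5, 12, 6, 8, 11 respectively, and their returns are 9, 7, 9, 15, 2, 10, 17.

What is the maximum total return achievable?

45

This is an integer program with binary decision variables.
Take Arcturus, Spica, Pollux, and Canopus: cost 2 + 5 + 8 + 11 = 26 ≤ 28, return 9 + 9 + 10 + 17 = 45.
No other feasible combination does better.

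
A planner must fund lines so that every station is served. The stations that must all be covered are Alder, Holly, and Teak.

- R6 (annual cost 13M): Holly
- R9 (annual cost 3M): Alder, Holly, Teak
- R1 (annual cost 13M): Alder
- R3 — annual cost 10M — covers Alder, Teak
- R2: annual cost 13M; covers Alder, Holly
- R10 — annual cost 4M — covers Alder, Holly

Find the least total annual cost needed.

3

R9 alone covers Alder, Holly, Teak — every station.
Total annual cost: 3.
No cover costs less than 3.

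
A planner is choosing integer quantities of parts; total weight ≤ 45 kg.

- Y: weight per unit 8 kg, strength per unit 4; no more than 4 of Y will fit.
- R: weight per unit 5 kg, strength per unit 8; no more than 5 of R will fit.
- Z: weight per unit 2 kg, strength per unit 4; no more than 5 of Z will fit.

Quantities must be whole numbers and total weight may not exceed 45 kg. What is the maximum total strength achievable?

64

Take 1×Y, 5×R, and 5×Z: weight 43 ≤ 45, strength 1·4 + 5·8 + 5·4 = 64.
Z has the best ratio (4/2) and is taken to its limit of 5; remaining capacity is filled optimally with the others.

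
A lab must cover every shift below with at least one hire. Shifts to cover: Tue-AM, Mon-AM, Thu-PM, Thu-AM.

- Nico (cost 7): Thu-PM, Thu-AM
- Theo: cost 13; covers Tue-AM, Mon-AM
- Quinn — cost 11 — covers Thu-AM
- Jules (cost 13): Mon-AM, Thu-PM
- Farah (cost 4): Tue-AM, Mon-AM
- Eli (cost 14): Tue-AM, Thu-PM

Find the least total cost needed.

Choose Nico and Farah: together they cover Tue-AM, Mon-AM, Thu-PM, Thu-AM — every shift.
Total cost: 7 + 4 = 11.

11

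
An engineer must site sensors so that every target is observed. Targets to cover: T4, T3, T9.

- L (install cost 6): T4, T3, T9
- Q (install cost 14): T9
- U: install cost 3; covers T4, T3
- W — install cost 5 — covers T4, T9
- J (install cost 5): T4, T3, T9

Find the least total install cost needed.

The greedy cost-per-new-target heuristic would pick U and W for 8, but a cheaper cover exists.
J alone covers T4, T3, T9 — every target.
Total install cost: 5.
No cover costs less than 5.

5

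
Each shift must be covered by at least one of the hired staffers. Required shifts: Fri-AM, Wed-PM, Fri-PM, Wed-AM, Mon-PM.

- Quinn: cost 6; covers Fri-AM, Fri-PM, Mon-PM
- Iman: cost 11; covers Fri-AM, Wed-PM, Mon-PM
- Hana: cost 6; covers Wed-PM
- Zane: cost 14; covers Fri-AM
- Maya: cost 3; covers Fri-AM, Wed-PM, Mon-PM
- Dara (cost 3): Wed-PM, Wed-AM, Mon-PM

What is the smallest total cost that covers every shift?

9

This is an integer covering problem.
The greedy cost-per-new-shift heuristic would pick Maya, Dara, and Quinn for 12, but a cheaper cover exists.
Choose Quinn and Dara: together they cover Fri-AM, Wed-PM, Fri-PM, Wed-AM, Mon-PM — every shift.
Total cost: 6 + 3 = 9.
No cover costs less than 9.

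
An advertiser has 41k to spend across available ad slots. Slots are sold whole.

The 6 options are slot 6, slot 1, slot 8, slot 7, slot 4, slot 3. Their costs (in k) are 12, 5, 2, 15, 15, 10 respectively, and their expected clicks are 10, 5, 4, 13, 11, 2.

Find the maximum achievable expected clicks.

Allowing fractional choices, the relaxed optimum would be about 37.1, but ad slots are indivisible.
slot 1 + slot 8 + slot 7 + slot 4: cost 5 + 2 + 15 + 15 = 37 ≤ 41, expected clicks 5 + 4 + 13 + 11 = 33.
slot 6 + slot 1 + slot 8 + slot 7: cost 12 + 5 + 2 + 15 = 34 ≤ 41, expected clicks 10 + 5 + 4 + 13 = 32.
Best is slot 1, slot 8, slot 7, and slot 4 with total expected clicks 33.

33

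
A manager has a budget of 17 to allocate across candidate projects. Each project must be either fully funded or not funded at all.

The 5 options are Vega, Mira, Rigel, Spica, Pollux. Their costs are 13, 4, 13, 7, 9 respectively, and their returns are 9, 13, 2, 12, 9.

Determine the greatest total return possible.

This is a 0-1 knapsack instance.
Take Mira and Spica: cost 4 + 7 = 11 ≤ 17, return 13 + 12 = 25.
No other feasible combination does better.

25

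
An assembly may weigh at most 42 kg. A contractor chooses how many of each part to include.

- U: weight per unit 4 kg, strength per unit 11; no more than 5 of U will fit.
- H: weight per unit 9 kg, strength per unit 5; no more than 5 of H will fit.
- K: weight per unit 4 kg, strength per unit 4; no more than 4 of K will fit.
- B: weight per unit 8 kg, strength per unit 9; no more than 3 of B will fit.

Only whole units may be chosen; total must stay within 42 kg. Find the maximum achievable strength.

Take 5×U, 1×K, and 2×B: weight 40 ≤ 42, strength 5·11 + 1·4 + 2·9 = 77.
U has the best ratio (11/4) and is taken to its limit of 5; remaining capacity is filled optimally with the others.

77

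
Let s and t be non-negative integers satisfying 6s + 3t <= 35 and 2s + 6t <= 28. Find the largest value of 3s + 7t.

34

The continuous relaxation peaks at (4.2, 3.27) with value 35.47; rounding to a feasible lattice point costs some objective.
(s,t)=(2,4): 6·2+3·4=24≤35, 2·2+6·4=28≤28, objective 34.
(s,t)=(4,3): 6·4+3·3=33≤35, 2·4+6·3=26≤28, objective 33.
The best lattice point is (2,4), giving 34.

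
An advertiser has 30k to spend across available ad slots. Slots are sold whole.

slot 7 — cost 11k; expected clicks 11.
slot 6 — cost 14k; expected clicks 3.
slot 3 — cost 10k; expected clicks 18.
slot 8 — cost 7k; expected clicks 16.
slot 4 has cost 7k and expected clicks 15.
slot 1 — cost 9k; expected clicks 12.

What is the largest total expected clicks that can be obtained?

49

slot 3 + slot 8 + slot 4: cost 10 + 7 + 7 = 24 ≤ 30, expected clicks 18 + 16 + 15 = 49.
slot 3 + slot 8 + slot 1: cost 10 + 7 + 9 = 26 ≤ 30, expected clicks 18 + 16 + 12 = 46.
slot 3 + slot 4 + slot 1: cost 10 + 7 + 9 = 26 ≤ 30, expected clicks 18 + 15 + 12 = 45.
Best is slot 3, slot 8, and slot 4 with total expected clicks 49.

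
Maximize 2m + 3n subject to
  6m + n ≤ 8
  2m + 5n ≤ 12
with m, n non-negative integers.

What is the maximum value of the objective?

(m,n)=(1,2) is feasible, giving 8.
(m,n)=(0,2) is feasible, giving 6.
No feasible integer point exceeds 8.

8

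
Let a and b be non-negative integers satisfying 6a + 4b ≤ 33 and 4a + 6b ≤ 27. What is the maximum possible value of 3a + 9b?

36

(a,b)=(0,4): 6·0+4·4=16≤33, 4·0+6·4=24≤27, objective 36.
(a,b)=(1,3): 6·1+4·3=18≤33, 4·1+6·3=22≤27, objective 30.
(a,b)=(0,3): 6·0+4·3=12≤33, 4·0+6·3=18≤27, objective 27.
Maximum is 36 at (a,b)=(0,4).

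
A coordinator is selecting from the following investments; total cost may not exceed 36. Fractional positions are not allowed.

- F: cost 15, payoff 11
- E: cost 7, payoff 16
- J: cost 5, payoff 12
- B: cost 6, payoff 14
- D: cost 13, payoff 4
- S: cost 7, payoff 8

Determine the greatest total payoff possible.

53

Allowing fractional choices, the relaxed optimum would be about 58.1, but investments are indivisible.
E + J + B + S: cost 7 + 5 + 6 + 7 = 25 ≤ 36, payoff 16 + 12 + 14 + 8 = 50.
F + E + J + B: cost 15 + 7 + 5 + 6 = 33 ≤ 36, payoff 11 + 16 + 12 + 14 = 53.
F + E + B + S: cost 15 + 7 + 6 + 7 = 35 ≤ 36, payoff 11 + 16 + 14 + 8 = 49.
Best is F, E, J, and B with total payoff 53.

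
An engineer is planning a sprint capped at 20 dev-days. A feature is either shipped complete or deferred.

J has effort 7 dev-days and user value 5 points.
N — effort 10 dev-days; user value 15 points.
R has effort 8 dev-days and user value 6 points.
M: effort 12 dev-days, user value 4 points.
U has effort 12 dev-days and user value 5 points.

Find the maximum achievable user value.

21

This is a 0-1 knapsack instance.
Allowing fractional choices, the relaxed optimum would be about 22.4, but features are indivisible.
N + R: effort 10 + 8 = 18 ≤ 20, user value 15 + 6 = 21.
J + N: effort 7 + 10 = 17 ≤ 20, user value 5 + 15 = 20.
Best is N and R with total user value 21.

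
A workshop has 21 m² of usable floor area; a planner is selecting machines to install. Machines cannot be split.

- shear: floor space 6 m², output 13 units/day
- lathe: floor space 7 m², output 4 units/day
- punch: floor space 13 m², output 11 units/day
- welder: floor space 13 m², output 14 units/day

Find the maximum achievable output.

27

This is an integer program with binary decision variables.
Allowing fractional choices, the relaxed optimum would be about 28.7, but machines are indivisible.
lathe + welder: floor space 7 + 13 = 20 ≤ 21, output 4 + 14 = 18.
shear + welder: floor space 6 + 13 = 19 ≤ 21, output 13 + 14 = 27.
shear + punch: floor space 6 + 13 = 19 ≤ 21, output 13 + 11 = 24.
Best is shear and welder with total output 27.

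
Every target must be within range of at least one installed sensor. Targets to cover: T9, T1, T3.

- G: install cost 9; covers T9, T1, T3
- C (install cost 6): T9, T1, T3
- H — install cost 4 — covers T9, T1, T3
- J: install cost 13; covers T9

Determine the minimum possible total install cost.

4

H alone covers T9, T1, T3 — every target.
Total install cost: 4.
No cover costs less than 4.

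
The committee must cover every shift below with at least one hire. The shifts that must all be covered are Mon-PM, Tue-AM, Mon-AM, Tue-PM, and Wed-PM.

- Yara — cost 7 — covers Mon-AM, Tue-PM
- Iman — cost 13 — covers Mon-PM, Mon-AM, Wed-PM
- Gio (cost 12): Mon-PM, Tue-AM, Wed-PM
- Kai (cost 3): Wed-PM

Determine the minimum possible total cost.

19

The greedy cost-per-new-shift heuristic would pick Kai, Yara, and Gio for 22, but a cheaper cover exists.
Choose Yara and Gio: together they cover Mon-PM, Tue-AM, Mon-AM, Tue-PM, Wed-PM — every shift.
Total cost: 7 + 12 = 19.
No cover costs less than 19.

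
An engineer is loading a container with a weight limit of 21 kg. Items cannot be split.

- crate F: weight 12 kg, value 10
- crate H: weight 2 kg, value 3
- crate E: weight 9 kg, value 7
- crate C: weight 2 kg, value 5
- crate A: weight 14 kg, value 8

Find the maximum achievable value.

Allowing fractional choices, the relaxed optimum would be about 21.9, but items are indivisible.
crate H + crate C + crate A: weight 2 + 2 + 14 = 18 ≤ 21, value 3 + 5 + 8 = 16.
crate F + crate H + crate C: weight 12 + 2 + 2 = 16 ≤ 21, value 10 + 3 + 5 = 18.
crate F + crate E: weight 12 + 9 = 21 ≤ 21, value 10 + 7 = 17.
Best is crate F, crate H, and crate C with total value 18.

18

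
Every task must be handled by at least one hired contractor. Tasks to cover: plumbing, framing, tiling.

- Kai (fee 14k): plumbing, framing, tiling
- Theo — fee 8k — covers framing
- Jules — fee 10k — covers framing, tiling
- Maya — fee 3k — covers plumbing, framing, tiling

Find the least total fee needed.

3

Maya alone covers plumbing, framing, tiling — every task.
Total fee: 3.
No cover costs less than 3.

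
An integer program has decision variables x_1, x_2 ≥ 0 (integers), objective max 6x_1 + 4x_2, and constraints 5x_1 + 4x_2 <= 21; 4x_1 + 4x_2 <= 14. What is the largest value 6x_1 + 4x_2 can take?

18

The continuous relaxation peaks at (3.5, 0) with value 21.00; rounding to a feasible lattice point costs some objective.
(x_1,x_2)=(3,0): 5·3+4·0=15≤21, 4·3+4·0=12≤14, objective 18.
(x_1,x_2)=(2,1): 5·2+4·1=14≤21, 4·2+4·1=12≤14, objective 16.
(x_1,x_2)=(2,0): 5·2+4·0=10≤21, 4·2+4·0=8≤14, objective 12.
No feasible integer point exceeds 18.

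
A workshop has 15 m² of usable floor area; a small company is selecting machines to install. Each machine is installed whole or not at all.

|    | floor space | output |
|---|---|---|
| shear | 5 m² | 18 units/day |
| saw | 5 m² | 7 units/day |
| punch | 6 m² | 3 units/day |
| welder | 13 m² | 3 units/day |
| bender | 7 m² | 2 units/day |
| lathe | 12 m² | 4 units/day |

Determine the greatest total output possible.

25

Allowing fractional choices, the relaxed optimum would be about 27.5, but machines are indivisible.
shear + bender: floor space 5 + 7 = 12 ≤ 15, output 18 + 2 = 20.
shear + saw: floor space 5 + 5 = 10 ≤ 15, output 18 + 7 = 25.
shear + punch: floor space 5 + 6 = 11 ≤ 15, output 18 + 3 = 21.
Best is shear and saw with total output 25.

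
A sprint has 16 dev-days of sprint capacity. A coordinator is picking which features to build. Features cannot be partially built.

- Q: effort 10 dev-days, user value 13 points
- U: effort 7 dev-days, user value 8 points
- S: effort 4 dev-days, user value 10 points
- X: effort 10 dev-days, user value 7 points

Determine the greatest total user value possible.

23

S + X: effort 4 + 10 = 14 ≤ 16, user value 10 + 7 = 17.
Q + S: effort 10 + 4 = 14 ≤ 16, user value 13 + 10 = 23.
U + S: effort 7 + 4 = 11 ≤ 16, user value 8 + 10 = 18.
Best is Q and S with total user value 23.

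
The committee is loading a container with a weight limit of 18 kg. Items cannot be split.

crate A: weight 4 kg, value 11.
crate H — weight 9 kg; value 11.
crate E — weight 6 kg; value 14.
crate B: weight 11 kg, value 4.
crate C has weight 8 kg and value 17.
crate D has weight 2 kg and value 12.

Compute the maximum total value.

crate E + crate C + crate D: weight 6 + 8 + 2 = 16 ≤ 18, value 14 + 17 + 12 = 43.
crate A + crate E + crate C: weight 4 + 6 + 8 = 18 ≤ 18, value 11 + 14 + 17 = 42.
crate A + crate C + crate D: weight 4 + 8 + 2 = 14 ≤ 18, value 11 + 17 + 12 = 40.
Best is crate E, crate C, and crate D with total value 43.

43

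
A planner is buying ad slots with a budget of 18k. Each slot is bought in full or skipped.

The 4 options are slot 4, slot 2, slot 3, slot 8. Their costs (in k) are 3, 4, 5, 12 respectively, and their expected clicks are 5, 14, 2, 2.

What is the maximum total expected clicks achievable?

Take slot 4, slot 2, and slot 3: cost 3 + 4 + 5 = 12 ≤ 18, expected clicks 5 + 14 + 2 = 21.
No other feasible combination does better.

21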